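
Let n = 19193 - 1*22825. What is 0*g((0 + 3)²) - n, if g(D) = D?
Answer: 3632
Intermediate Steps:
n = -3632 (n = 19193 - 22825 = -3632)
0*g((0 + 3)²) - n = 0*(0 + 3)² - 1*(-3632) = 0*3² + 3632 = 0*9 + 3632 = 0 + 3632 = 3632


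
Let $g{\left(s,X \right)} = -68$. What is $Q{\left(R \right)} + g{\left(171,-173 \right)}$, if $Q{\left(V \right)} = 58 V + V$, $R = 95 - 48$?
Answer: $2705$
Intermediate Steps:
$R = 47$
$Q{\left(V \right)} = 59 V$
$Q{\left(R \right)} + g{\left(171,-173 \right)} = 59 \cdot 47 - 68 = 2773 - 68 = 2705$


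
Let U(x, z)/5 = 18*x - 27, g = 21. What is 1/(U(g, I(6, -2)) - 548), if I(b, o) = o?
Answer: 1/1207 ≈ 0.00082850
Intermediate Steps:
U(x, z) = -135 + 90*x (U(x, z) = 5*(18*x - 27) = 5*(-27 + 18*x) = -135 + 90*x)
1/(U(g, I(6, -2)) - 548) = 1/((-135 + 90*21) - 548) = 1/((-135 + 1890) - 548) = 1/(1755 - 548) = 1/1207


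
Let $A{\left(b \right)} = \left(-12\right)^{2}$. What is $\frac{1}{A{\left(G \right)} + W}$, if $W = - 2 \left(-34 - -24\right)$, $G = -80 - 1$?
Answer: $\frac{1}{164} \approx 0.0060976$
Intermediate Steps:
$G = -81$ ($G = -80 - 1 = -81$)
$A{\left(b \right)} = 144$
$W = 20$ ($W = - 2 \left(-34 + 24\right) = \left(-2\right) \left(-10\right) = 20$)
$\frac{1}{A{\left(G \right)} + W} = \frac{1}{144 + 20} = \frac{1}{164}$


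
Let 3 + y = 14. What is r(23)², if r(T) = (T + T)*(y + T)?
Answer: 2446096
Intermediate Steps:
y = 11 (y = -3 + 14 = 11)
r(T) = 2*T*(11 + T) (r(T) = (T + T)*(11 + T) = (2*T)*(11 + T) = 2*T*(11 + T))
r(23)² = (2*23*(11 + 23))² = (2*23*34)² = 1564² = 2446096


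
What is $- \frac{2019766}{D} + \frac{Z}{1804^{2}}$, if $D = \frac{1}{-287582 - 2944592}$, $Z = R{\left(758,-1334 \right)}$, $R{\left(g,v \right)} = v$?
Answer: $\frac{10622796464050534405}{1627208} \approx 6.5282 \cdot 10^{12}$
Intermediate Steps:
$Z = -1334$
$D = - \frac{1}{3232174}$ ($D = \frac{1}{-3232174} = - \frac{1}{3232174} \approx -3.0939 \cdot 10^{-7}$)
$- \frac{2019766}{D} + \frac{Z}{1804^{2}} = - \frac{2019766}{- \frac{1}{3232174}} - \frac{1334}{1804^{2}} = \left(-2019766\right) \left(-3232174\right) - \frac{1334}{3254416} = 6528235151284 - \frac{667}{1627208} = \frac{10622796464050534405}{1627208}$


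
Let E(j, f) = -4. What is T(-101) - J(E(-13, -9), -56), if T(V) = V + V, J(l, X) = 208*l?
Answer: 630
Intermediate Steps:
T(V) = 2*V
T(-101) - J(E(-13, -9), -56) = 2*(-101) - 208*(-4) = -202 - 1*(-832) = -202 + 832 = 630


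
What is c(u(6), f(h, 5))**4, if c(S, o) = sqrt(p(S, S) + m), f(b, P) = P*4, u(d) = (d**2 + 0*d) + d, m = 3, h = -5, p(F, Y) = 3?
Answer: 36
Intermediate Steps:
u(d) = d + d**2 (u(d) = (d**2 + 0) + d = d**2 + d = d + d**2)
f(b, P) = 4*P
c(S, o) = sqrt(6) (c(S, o) = sqrt(3 + 3) = sqrt(6))
c(u(6), f(h, 5))**4 = (sqrt(6))**4 = 36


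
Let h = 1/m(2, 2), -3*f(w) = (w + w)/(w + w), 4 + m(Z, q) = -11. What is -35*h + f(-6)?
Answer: 2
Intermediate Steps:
m(Z, q) = -15 (m(Z, q) = -4 - 11 = -15)
f(w) = -⅓ (f(w) = -(w + w)/(3*(w + w)) = -2*w/(3*(2*w)) = -2*w*1/(2*w)/3 = -⅓*1 = -⅓)
h = -1/15 (h = 1/(-15) = -1/15 ≈ -0.066667)
-35*h + f(-6) = -35*(-1/15) - ⅓ = 7/3 - ⅓ = 2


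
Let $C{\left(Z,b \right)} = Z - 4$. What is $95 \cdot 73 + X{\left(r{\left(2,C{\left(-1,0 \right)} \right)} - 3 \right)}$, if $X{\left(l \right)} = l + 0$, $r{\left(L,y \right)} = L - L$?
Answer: $6932$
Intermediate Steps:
$C{\left(Z,b \right)} = -4 + Z$ ($C{\left(Z,b \right)} = Z - 4 = -4 + Z$)
$r{\left(L,y \right)} = 0$
$X{\left(l \right)} = l$
$95 \cdot 73 + X{\left(r{\left(2,C{\left(-1,0 \right)} \right)} - 3 \right)} = 95 \cdot 73 + \left(0 - 3\right) = 6935 - 3 = 6932$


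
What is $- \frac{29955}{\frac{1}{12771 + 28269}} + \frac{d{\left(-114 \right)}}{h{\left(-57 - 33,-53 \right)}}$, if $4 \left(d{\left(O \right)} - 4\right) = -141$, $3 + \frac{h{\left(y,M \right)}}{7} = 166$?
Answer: $- \frac{5610768004925}{4564} \approx -1.2294 \cdot 10^{9}$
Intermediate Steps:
$h{\left(y,M \right)} = 1141$ ($h{\left(y,M \right)} = -21 + 7 \cdot 166 = -21 + 1162 = 1141$)
$d{\left(O \right)} = - \frac{125}{4}$ ($d{\left(O \right)} = 4 + \frac{1}{4} \left(-141\right) = 4 - \frac{141}{4} = - \frac{125}{4}$)
$- \frac{29955}{\frac{1}{12771 + 28269}} + \frac{d{\left(-114 \right)}}{h{\left(-57 - 33,-53 \right)}} = - \frac{29955}{\frac{1}{12771 + 28269}} - \frac{125}{4 \cdot 1141} = - \frac{29955}{\frac{1}{41040}} - \frac{125}{4564} = - 29955 \frac{1}{\frac{1}{41040}} - \frac{125}{4564} = \left(-29955\right) 41040 - \frac{125}{4564} = -1229353200 - \frac{125}{4564} = - \frac{5610768004925}{4564}$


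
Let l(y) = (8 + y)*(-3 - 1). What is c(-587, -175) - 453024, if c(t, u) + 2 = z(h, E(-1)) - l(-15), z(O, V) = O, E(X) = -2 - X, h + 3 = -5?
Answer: -453062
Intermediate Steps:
h = -8 (h = -3 - 5 = -8)
l(y) = -32 - 4*y (l(y) = (8 + y)*(-4) = -32 - 4*y)
c(t, u) = -38 (c(t, u) = -2 + (-8 - (-32 - 4*(-15))) = -2 + (-8 - (-32 + 60)) = -2 + (-8 - 1*28) = -2 + (-8 - 28) = -2 - 36 = -38)
c(-587, -175) - 453024 = -38 - 453024 = -453062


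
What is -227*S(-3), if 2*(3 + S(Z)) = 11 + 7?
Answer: -1362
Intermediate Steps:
S(Z) = 6 (S(Z) = -3 + (11 + 7)/2 = -3 + (½)*18 = -3 + 9 = 6)
-227*S(-3) = -227*6 = -1*1362 = -1362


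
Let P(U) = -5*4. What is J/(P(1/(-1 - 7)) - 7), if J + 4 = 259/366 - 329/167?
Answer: 321649/1650294 ≈ 0.19490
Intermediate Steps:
P(U) = -20
J = -321649/61122 (J = -4 + (259/366 - 329/167) = -4 - 77161/61122 = -321649/61122 ≈ -5.2624)
J/(P(1/(-1 - 7)) - 7) = -321649/61122/(-20 - 7) = -321649/61122/(-27) = -1/27*(-321649/61122) = 321649/1650294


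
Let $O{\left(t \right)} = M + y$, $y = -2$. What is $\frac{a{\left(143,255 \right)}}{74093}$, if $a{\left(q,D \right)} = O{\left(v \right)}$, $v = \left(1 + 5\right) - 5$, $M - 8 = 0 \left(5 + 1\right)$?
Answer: $\frac{6}{74093} \approx 8.0979 \cdot 10^{-5}$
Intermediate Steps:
$M = 8$ ($M = 8 + 0 \left(5 + 1\right) = 8 + 0 \cdot 6 = 8 + 0 = 8$)
$v = 1$ ($v = 6 - 5 = 1$)
$O{\left(t \right)} = 6$ ($O{\left(t \right)} = 8 - 2 = 6$)
$a{\left(q,D \right)} = 6$
$\frac{a{\left(143,255 \right)}}{74093} = \frac{6}{74093}$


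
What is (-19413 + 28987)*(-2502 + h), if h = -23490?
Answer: -248847408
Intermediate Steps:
(-19413 + 28987)*(-2502 + h) = (-19413 + 28987)*(-2502 - 23490) = 9574*(-25992) = -248847408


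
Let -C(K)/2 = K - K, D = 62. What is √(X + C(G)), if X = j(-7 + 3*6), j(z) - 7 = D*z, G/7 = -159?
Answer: √689 ≈ 26.249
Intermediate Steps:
G = -1113 (G = 7*(-159) = -1113)
C(K) = 0 (C(K) = -2*(K - K) = -2*0 = 0)
j(z) = 7 + 62*z
X = 689 (X = 7 + 62*(-7 + 3*6) = 7 + 62*(-7 + 18) = 7 + 62*11 = 7 + 682 = 689)
√(X + C(G)) = √(689 + 0) = √689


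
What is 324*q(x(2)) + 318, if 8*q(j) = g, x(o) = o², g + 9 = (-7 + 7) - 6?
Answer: -579/2 ≈ -289.50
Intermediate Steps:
g = -15 (g = -9 + ((-7 + 7) - 6) = -9 + (0 - 6) = -9 - 6 = -15)
q(j) = -15/8 (q(j) = (⅛)*(-15) = -15/8)
324*q(x(2)) + 318 = 324*(-15/8) + 318 = -1215/2 + 318 = -579/2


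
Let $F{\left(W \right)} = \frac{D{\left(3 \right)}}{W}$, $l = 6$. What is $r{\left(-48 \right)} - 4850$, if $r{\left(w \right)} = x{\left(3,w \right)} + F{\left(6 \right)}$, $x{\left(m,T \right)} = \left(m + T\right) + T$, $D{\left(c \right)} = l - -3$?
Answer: $- \frac{9883}{2} \approx -4941.5$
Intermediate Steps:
$D{\left(c \right)} = 9$ ($D{\left(c \right)} = 6 - -3 = 6 + 3 = 9$)
$x{\left(m,T \right)} = m + 2 T$ ($x{\left(m,T \right)} = \left(T + m\right) + T = m + 2 T$)
$F{\left(W \right)} = \frac{9}{W}$
$r{\left(w \right)} = \frac{9}{2} + 2 w$ ($r{\left(w \right)} = \left(3 + 2 w\right) + \frac{9}{6} = \left(3 + 2 w\right) + 9 \cdot \frac{1}{6} = \left(3 + 2 w\right) + \frac{3}{2} = \frac{9}{2} + 2 w$)
$r{\left(-48 \right)} - 4850 = \left(\frac{9}{2} + 2 \left(-48\right)\right) - 4850 = \left(\frac{9}{2} - 96\right) - 4850 = - \frac{183}{2} - 4850 = - \frac{9883}{2}$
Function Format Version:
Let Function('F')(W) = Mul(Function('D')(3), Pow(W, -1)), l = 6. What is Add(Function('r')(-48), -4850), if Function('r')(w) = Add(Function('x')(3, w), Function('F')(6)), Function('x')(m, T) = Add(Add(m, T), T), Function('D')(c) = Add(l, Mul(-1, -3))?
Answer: Rational(-9883, 2) ≈ -4941.5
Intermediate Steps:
Function('D')(c) = 9 (Function('D')(c) = Add(6, Mul(-1, -3)) = Add(6, 3) = 9)
Function('x')(m, T) = Add(m, Mul(2, T)) (Function('x')(m, T) = Add(Add(T, m), T) = Add(m, Mul(2, T)))
Function('F')(W) = Mul(9, Pow(W, -1))
Function('r')(w) = Add(Rational(9, 2), Mul(2, w)) (Function('r')(w) = Add(Add(3, Mul(2, w)), Mul(9, Pow(6, -1))) = Add(Add(3, Mul(2, w)), Mul(9, Rational(1, 6))) = Add(Add(3, Mul(2, w)), Rational(3, 2)) = Add(Rational(9, 2), Mul(2, w)))
Add(Function('r')(-48), -4850) = Add(Add(Rational(9, 2), Mul(2, -48)), -4850) = Add(Add(Rational(9, 2), -96), -4850) = Add(Rational(-183, 2), -4850) = Rational(-9883, 2)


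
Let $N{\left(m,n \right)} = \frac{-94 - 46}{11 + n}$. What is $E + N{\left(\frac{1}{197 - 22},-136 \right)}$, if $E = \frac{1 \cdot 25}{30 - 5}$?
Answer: $\frac{53}{25} \approx 2.12$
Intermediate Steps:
$N{\left(m,n \right)} = - \frac{140}{11 + n}$
$E = 1$ ($E = \frac{25}{25} = 25 \cdot \frac{1}{25} = 1$)
$E + N{\left(\frac{1}{197 - 22},-136 \right)} = 1 - \frac{140}{11 - 136} = 1 - \frac{140}{-125} = 1 - - \frac{28}{25} = 1 + \frac{28}{25} = \frac{53}{25}$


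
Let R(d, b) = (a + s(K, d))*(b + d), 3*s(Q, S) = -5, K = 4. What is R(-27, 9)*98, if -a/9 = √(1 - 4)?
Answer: 2940 + 15876*I*√3 ≈ 2940.0 + 27498.0*I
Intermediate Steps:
s(Q, S) = -5/3 (s(Q, S) = (⅓)*(-5) = -5/3)
a = -9*I*√3 (a = -9*√(1 - 4) = -9*I*√3 ≈ -15.588*I)
R(d, b) = (-5/3 - 9*I*√3)*(b + d) (R(d, b) = (-9*I*√3 - 5/3)*(b + d) = (-5/3 - 9*I*√3)*(b + d))
R(-27, 9)*98 = (-5/3*9 - 5/3*(-27) - 9*I*9*√3 - 9*I*(-27)*√3)*98 = (-15 + 45 - 81*I*√3 + 243*I*√3)*98 = (30 + 162*I*√3)*98 = 2940 + 15876*I*√3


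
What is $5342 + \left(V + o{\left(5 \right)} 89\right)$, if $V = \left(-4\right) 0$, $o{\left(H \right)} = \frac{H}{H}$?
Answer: $5431$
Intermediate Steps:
$o{\left(H \right)} = 1$
$V = 0$
$5342 + \left(V + o{\left(5 \right)} 89\right) = 5342 + \left(0 + 1 \cdot 89\right) = 5342 + \left(0 + 89\right) = 5342 + 89 = 5431$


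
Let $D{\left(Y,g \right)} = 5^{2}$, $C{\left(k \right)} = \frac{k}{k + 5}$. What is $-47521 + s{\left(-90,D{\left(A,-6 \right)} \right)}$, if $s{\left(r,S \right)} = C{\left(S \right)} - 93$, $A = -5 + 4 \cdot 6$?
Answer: $- \frac{285679}{6} \approx -47613.0$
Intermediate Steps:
$A = 19$ ($A = -5 + 24 = 19$)
$C{\left(k \right)} = \frac{k}{5 + k}$
$D{\left(Y,g \right)} = 25$
$s{\left(r,S \right)} = -93 + \frac{S}{5 + S}$ ($s{\left(r,S \right)} = \frac{S}{5 + S} - 93 = -93 + \frac{S}{5 + S}$)
$-47521 + s{\left(-90,D{\left(A,-6 \right)} \right)} = -47521 + \frac{-465 - 2300}{5 + 25} = -47521 + \frac{-465 - 2300}{30} = -47521 + \frac{1}{30} \left(-2765\right) = -47521 - \frac{553}{6} = - \frac{285679}{6}$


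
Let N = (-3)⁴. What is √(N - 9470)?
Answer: I*√9389 ≈ 96.897*I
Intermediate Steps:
N = 81
√(N - 9470) = √(81 - 9470) = √(-9389) = I*√9389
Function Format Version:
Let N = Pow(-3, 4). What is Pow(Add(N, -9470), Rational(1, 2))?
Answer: Mul(I, Pow(9389, Rational(1, 2))) ≈ Mul(96.897, I)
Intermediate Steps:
N = 81
Pow(Add(N, -9470), Rational(1, 2)) = Pow(Add(81, -9470), Rational(1, 2)) = Pow(-9389, Rational(1, 2)) = Mul(I, Pow(9389, Rational(1, 2)))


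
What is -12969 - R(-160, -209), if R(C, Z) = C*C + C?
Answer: -38409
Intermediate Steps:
R(C, Z) = C + C**2 (R(C, Z) = C**2 + C = C + C**2)
-12969 - R(-160, -209) = -12969 - (-160)*(1 - 160) = -12969 - (-160)*(-159) = -12969 - 1*25440 = -12969 - 25440 = -38409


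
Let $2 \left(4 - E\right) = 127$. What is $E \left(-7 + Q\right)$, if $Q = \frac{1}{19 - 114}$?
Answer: $\frac{39627}{95} \approx 417.13$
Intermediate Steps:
$Q = - \frac{1}{95}$ ($Q = \frac{1}{-95} = - \frac{1}{95} \approx -0.010526$)
$E = - \frac{119}{2}$ ($E = 4 - \frac{127}{2} = - \frac{119}{2} \approx -59.5$)
$E \left(-7 + Q\right) = - \frac{119 \left(-7 - \frac{1}{95}\right)}{2} = \left(- \frac{119}{2}\right) \left(- \frac{666}{95}\right) = \frac{39627}{95}$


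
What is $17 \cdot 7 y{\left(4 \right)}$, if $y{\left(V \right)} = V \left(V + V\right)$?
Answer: $3808$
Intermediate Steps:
$y{\left(V \right)} = 2 V^{2}$ ($y{\left(V \right)} = V 2 V = 2 V^{2}$)
$17 \cdot 7 y{\left(4 \right)} = 17 \cdot 7 \cdot 2 \cdot 4^{2} = 119 \cdot 2 \cdot 16 = 119 \cdot 32 = 3808$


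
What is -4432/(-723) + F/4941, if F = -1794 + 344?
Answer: 6950054/1190781 ≈ 5.8365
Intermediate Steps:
F = -1450
-4432/(-723) + F/4941 = -4432/(-723) - 1450/4941 = -4432*(-1/723) - 1450*1/4941 = 4432/723 - 1450/4941 = 6950054/1190781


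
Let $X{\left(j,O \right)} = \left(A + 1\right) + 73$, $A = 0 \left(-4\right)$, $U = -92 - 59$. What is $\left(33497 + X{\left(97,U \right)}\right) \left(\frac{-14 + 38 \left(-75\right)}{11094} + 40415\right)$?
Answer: $\frac{7525966016183}{5547} \approx 1.3568 \cdot 10^{9}$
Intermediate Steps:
$U = -151$
$A = 0$
$X{\left(j,O \right)} = 74$ ($X{\left(j,O \right)} = \left(0 + 1\right) + 73 = 1 + 73 = 74$)
$\left(33497 + X{\left(97,U \right)}\right) \left(\frac{-14 + 38 \left(-75\right)}{11094} + 40415\right) = \left(33497 + 74\right) \left(\frac{-14 + 38 \left(-75\right)}{11094} + 40415\right) = 33571 \left(\left(-14 - 2850\right) \frac{1}{11094} + 40415\right) = 33571 \left(\left(-2864\right) \frac{1}{11094} + 40415\right) = 33571 \left(- \frac{1432}{5547} + 40415\right) = 33571 \cdot \frac{224180573}{5547} = \frac{7525966016183}{5547}$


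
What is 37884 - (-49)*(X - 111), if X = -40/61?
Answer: 1977185/61 ≈ 32413.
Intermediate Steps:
X = -40/61 (X = -40*1/61 = -40/61 ≈ -0.65574)
37884 - (-49)*(X - 111) = 37884 - (-49)*(-40/61 - 111) = 37884 - (-49)*(-6811)/61 = 37884 - 1*333739/61 = 37884 - 333739/61 = 1977185/61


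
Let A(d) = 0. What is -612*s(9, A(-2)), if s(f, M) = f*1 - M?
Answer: -5508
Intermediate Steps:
s(f, M) = f - M
-612*s(9, A(-2)) = -612*(9 - 1*0) = -612*(9 + 0) = -612*9 = -5508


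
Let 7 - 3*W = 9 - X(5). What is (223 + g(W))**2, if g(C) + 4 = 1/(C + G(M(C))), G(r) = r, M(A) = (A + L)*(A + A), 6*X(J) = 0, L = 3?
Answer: 55308969/1156 ≈ 47845.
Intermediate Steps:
X(J) = 0 (X(J) = (1/6)*0 = 0)
M(A) = 2*A*(3 + A) (M(A) = (A + 3)*(A + A) = (3 + A)*(2*A) = 2*A*(3 + A))
W = -2/3 (W = 7/3 - (9 - 1*0)/3 = 7/3 - (9 + 0)/3 = 7/3 - 1/3*9 = 7/3 - 3 = -2/3 ≈ -0.66667)
g(C) = -4 + 1/(C + 2*C*(3 + C))
(223 + g(W))**2 = (223 + (1 - 28*(-2/3) - 8*(-2/3)**2)/((-2/3)*(7 + 2*(-2/3))))**2 = (223 - 3*(1 + 56/3 - 8*4/9)/(2*(7 - 4/3)))**2 = (223 - 3*(1 + 56/3 - 32/9)/(2*17/3))**2 = (223 - 3/2*3/17*145/9)**2 = (223 - 145/34)**2 = (7437/34)**2 = 55308969/1156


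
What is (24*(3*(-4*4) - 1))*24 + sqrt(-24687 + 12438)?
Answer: -28224 + 3*I*sqrt(1361) ≈ -28224.0 + 110.68*I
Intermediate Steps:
(24*(3*(-4*4) - 1))*24 + sqrt(-24687 + 12438) = (24*(3*(-16) - 1))*24 + sqrt(-12249) = (24*(-48 - 1))*24 + 3*I*sqrt(1361) = (24*(-49))*24 + 3*I*sqrt(1361) = -1176*24 + 3*I*sqrt(1361) = -28224 + 3*I*sqrt(1361)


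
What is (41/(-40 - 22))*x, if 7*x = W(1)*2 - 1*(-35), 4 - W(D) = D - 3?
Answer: -1927/434 ≈ -4.4401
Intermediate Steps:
W(D) = 7 - D (W(D) = 4 - (D - 3) = 4 - (-3 + D) = 4 + (3 - D) = 7 - D)
x = 47/7 (x = ((7 - 1*1)*2 - 1*(-35))/7 = ((7 - 1)*2 + 35)/7 = (6*2 + 35)/7 = (12 + 35)/7 = (⅐)*47 = 47/7 ≈ 6.7143)
(41/(-40 - 22))*x = (41/(-40 - 22))*(47/7) = (41/(-62))*(47/7) = -1/62*41*(47/7) = -41/62*47/7 = -1927/434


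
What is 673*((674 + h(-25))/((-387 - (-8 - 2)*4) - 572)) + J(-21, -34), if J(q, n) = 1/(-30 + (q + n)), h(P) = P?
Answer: -37126964/78115 ≈ -475.29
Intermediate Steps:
J(q, n) = 1/(-30 + n + q) (J(q, n) = 1/(-30 + (n + q)) = 1/(-30 + n + q))
673*((674 + h(-25))/((-387 - (-8 - 2)*4) - 572)) + J(-21, -34) = 673*((674 - 25)/((-387 - (-8 - 2)*4) - 572)) + 1/(-30 - 34 - 21) = 673*(649/((-387 - (-10)*4) - 572)) + 1/(-85) = 673*(649/((-387 - 1*(-40)) - 572)) - 1/85 = 673*(649/((-387 + 40) - 572)) - 1/85 = 673*(649/(-347 - 572)) - 1/85 = 673*(649/(-919)) - 1/85 = 673*(649*(-1/919)) - 1/85 = 673*(-649/919) - 1/85 = -436777/919 - 1/85 = -37126964/78115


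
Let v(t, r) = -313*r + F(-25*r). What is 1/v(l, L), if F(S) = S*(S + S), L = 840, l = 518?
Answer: 1/881737080 ≈ 1.1341e-9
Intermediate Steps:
F(S) = 2*S² (F(S) = S*(2*S) = 2*S²)
v(t, r) = -313*r + 1250*r² (v(t, r) = -313*r + 2*(-25*r)² = -313*r + 2*(625*r²) = -313*r + 1250*r²)
1/v(l, L) = 1/(840*(-313 + 1250*840)) = 1/(840*(-313 + 1050000)) = 1/(840*1049687) = 1/881737080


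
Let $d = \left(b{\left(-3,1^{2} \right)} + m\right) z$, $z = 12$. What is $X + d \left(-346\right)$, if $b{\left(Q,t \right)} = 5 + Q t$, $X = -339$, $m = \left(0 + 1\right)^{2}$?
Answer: $-12795$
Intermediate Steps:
$m = 1$ ($m = 1^{2} = 1$)
$d = 36$ ($d = \left(\left(5 - 3 \cdot 1^{2}\right) + 1\right) 12 = \left(\left(5 - 3\right) + 1\right) 12 = \left(2 + 1\right) 12 = 3 \cdot 12 = 36$)
$X + d \left(-346\right) = -339 + 36 \left(-346\right) = -339 - 12456 = -12795$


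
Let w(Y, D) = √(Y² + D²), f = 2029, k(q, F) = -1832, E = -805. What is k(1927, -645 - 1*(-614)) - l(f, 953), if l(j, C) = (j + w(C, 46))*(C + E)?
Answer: -302124 - 740*√36413 ≈ -4.4333e+5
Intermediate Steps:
w(Y, D) = √(D² + Y²)
l(j, C) = (-805 + C)*(j + √(2116 + C²)) (l(j, C) = (j + √(46² + C²))*(C - 805) = (j + √(2116 + C²))*(-805 + C) = (-805 + C)*(j + √(2116 + C²)))
k(1927, -645 - 1*(-614)) - l(f, 953) = -1832 - (-805*2029 - 805*√(2116 + 953²) + 953*2029 + 953*√(2116 + 953²)) = -1832 - (-1633345 - 805*√(2116 + 908209) + 1933637 + 953*√(2116 + 908209)) = -1832 - (-1633345 - 4025*√36413 + 1933637 + 953*√910325) = -1832 - (-1633345 - 4025*√36413 + 1933637 + 953*(5*√36413)) = -1832 - (-1633345 - 4025*√36413 + 1933637 + 4765*√36413) = -1832 - (300292 + 740*√36413) = -1832 + (-300292 - 740*√36413) = -302124 - 740*√36413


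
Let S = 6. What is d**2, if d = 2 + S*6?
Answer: 1444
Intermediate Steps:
d = 38 (d = 2 + 6*6 = 2 + 36 = 38)
d**2 = 38**2 = 1444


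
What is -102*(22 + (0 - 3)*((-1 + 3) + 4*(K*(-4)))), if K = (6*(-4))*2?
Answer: 233376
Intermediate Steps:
K = -48 (K = -24*2 = -48)
-102*(22 + (0 - 3)*((-1 + 3) + 4*(K*(-4)))) = -102*(22 + (0 - 3)*((-1 + 3) + 4*(-48*(-4)))) = -102*(22 - 3*(2 + 4*192)) = -102*(22 - 3*(2 + 768)) = -102*(22 - 3*770) = -102*(22 - 2310) = -102*(-2288) = 233376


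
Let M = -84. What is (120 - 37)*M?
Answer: -6972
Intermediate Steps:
(120 - 37)*M = (120 - 37)*(-84) = 83*(-84) = -6972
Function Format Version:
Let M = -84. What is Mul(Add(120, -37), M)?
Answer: -6972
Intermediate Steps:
Mul(Add(120, -37), M) = Mul(Add(120, -37), -84) = Mul(83, -84) = -6972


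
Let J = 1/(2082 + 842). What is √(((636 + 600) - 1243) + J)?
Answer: I*√14961377/1462 ≈ 2.6457*I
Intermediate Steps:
J = 1/2924 ≈ 0.00034200
√(((636 + 600) - 1243) + J) = √(((636 + 600) - 1243) + 1/2924) = √((1236 - 1243) + 1/2924) = √(-7 + 1/2924) = √(-20467/2924) = I*√14961377/1462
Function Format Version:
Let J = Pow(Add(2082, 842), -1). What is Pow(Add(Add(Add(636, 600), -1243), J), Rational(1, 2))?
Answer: Mul(Rational(1, 1462), I, Pow(14961377, Rational(1, 2))) ≈ Mul(2.6457, I)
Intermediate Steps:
J = Rational(1, 2924) (J = Pow(2924, -1) = Rational(1, 2924) ≈ 0.00034200)
Pow(Add(Add(Add(636, 600), -1243), J), Rational(1, 2)) = Pow(Add(Add(Add(636, 600), -1243), Rational(1, 2924)), Rational(1, 2)) = Pow(Add(Add(1236, -1243), Rational(1, 2924)), Rational(1, 2)) = Pow(Add(-7, Rational(1, 2924)), Rational(1, 2)) = Pow(Rational(-20467, 2924), Rational(1, 2)) = Mul(Rational(1, 1462), I, Pow(14961377, Rational(1, 2)))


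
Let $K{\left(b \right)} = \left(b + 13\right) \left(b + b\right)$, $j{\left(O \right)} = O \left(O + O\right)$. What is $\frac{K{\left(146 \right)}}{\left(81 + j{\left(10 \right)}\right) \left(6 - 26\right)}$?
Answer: $- \frac{11607}{1405} \approx -8.2612$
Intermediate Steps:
$j{\left(O \right)} = 2 O^{2}$ ($j{\left(O \right)} = O 2 O = 2 O^{2}$)
$K{\left(b \right)} = 2 b \left(13 + b\right)$ ($K{\left(b \right)} = \left(13 + b\right) 2 b = 2 b \left(13 + b\right)$)
$\frac{K{\left(146 \right)}}{\left(81 + j{\left(10 \right)}\right) \left(6 - 26\right)} = \frac{2 \cdot 146 \left(13 + 146\right)}{\left(81 + 2 \cdot 10^{2}\right) \left(6 - 26\right)} = \frac{2 \cdot 146 \cdot 159}{\left(81 + 2 \cdot 100\right) \left(6 - 26\right)} = \frac{46428}{\left(81 + 200\right) \left(-20\right)} = \frac{46428}{281 \left(-20\right)} = \frac{46428}{-5620} = 46428 \left(- \frac{1}{5620}\right) = - \frac{11607}{1405}$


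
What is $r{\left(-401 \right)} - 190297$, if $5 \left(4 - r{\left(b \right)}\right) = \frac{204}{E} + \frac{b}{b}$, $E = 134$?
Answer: $- \frac{63748324}{335} \approx -1.9029 \cdot 10^{5}$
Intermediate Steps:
$r{\left(b \right)} = \frac{1171}{335}$ ($r{\left(b \right)} = 4 - \frac{\frac{204}{134} + \frac{b}{b}}{5} = 4 - \frac{204 \cdot \frac{1}{134} + 1}{5} = 4 - \frac{\frac{102}{67} + 1}{5} = 4 - \frac{169}{335} = \frac{1171}{335}$)
$r{\left(-401 \right)} - 190297 = \frac{1171}{335} - 190297 = - \frac{63748324}{335}$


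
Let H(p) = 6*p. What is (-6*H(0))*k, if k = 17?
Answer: 0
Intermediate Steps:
(-6*H(0))*k = -36*0*17 = -6*0*17 = 0*17 = 0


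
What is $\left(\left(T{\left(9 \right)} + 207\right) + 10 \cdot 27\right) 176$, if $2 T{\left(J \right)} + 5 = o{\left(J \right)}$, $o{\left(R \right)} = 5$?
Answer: $83952$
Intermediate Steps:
$T{\left(J \right)} = 0$ ($T{\left(J \right)} = - \frac{5}{2} + \frac{1}{2} \cdot 5 = - \frac{5}{2} + \frac{5}{2} = 0$)
$\left(\left(T{\left(9 \right)} + 207\right) + 10 \cdot 27\right) 176 = \left(\left(0 + 207\right) + 10 \cdot 27\right) 176 = \left(207 + 270\right) 176 = 477 \cdot 176 = 83952$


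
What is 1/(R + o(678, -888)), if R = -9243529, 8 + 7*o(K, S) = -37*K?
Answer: -7/64729797 ≈ -1.0814e-7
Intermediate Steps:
o(K, S) = -8/7 - 37*K/7 (o(K, S) = -8/7 + (-37*K)/7 = -8/7 - 37*K/7)
1/(R + o(678, -888)) = 1/(-9243529 + (-8/7 - 37/7*678)) = 1/(-9243529 + (-8/7 - 25086/7)) = 1/(-9243529 - 25094/7) = 1/(-64729797/7) = -7/64729797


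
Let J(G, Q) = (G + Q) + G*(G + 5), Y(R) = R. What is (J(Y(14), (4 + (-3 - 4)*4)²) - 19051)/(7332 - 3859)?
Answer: -18195/3473 ≈ -5.2390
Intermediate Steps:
J(G, Q) = G + Q + G*(5 + G) (J(G, Q) = (G + Q) + G*(5 + G) = G + Q + G*(5 + G))
(J(Y(14), (4 + (-3 - 4)*4)²) - 19051)/(7332 - 3859) = (((4 + (-3 - 4)*4)² + 14² + 6*14) - 19051)/(7332 - 3859) = (((4 - 7*4)² + 196 + 84) - 19051)/3473 = (((4 - 28)² + 196 + 84) - 19051)*(1/3473) = (((-24)² + 196 + 84) - 19051)*(1/3473) = ((576 + 196 + 84) - 19051)*(1/3473) = (856 - 19051)*(1/3473) = -18195*1/3473 = -18195/3473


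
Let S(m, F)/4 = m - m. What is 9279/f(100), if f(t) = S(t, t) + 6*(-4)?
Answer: -3093/8 ≈ -386.63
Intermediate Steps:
S(m, F) = 0 (S(m, F) = 4*(m - m) = 4*0 = 0)
f(t) = -24 (f(t) = 0 + 6*(-4) = 0 - 24 = -24)
9279/f(100) = 9279/(-24) = 9279*(-1/24) = -3093/8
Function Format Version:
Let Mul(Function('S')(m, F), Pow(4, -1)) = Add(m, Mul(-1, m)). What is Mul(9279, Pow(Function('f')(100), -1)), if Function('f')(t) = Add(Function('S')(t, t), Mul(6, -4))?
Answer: Rational(-3093, 8) ≈ -386.63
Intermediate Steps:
Function('S')(m, F) = 0 (Function('S')(m, F) = Mul(4, Add(m, Mul(-1, m))) = Mul(4, 0) = 0)
Function('f')(t) = -24 (Function('f')(t) = Add(0, Mul(6, -4)) = Add(0, -24) = -24)
Mul(9279, Pow(Function('f')(100), -1)) = Mul(9279, Pow(-24, -1)) = Mul(9279, Rational(-1, 24)) = Rational(-3093, 8)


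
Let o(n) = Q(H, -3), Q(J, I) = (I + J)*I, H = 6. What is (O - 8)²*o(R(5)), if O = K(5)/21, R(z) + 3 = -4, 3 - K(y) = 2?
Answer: -27889/49 ≈ -569.16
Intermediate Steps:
Q(J, I) = I*(I + J)
K(y) = 1 (K(y) = 3 - 1*2 = 3 - 2 = 1)
R(z) = -7 (R(z) = -3 - 4 = -7)
O = 1/21 ≈ 0.047619
o(n) = -9 (o(n) = -3*(-3 + 6) = -3*3 = -9)
(O - 8)²*o(R(5)) = (1/21 - 8)²*(-9) = (-167/21)²*(-9) = (27889/441)*(-9) = -27889/49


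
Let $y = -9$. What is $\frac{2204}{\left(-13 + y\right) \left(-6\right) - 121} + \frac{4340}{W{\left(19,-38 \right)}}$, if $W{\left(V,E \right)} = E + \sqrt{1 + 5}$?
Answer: $\frac{677616}{7909} - \frac{2170 \sqrt{6}}{719} \approx 78.284$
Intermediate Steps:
$W{\left(V,E \right)} = E + \sqrt{6}$
$\frac{2204}{\left(-13 + y\right) \left(-6\right) - 121} + \frac{4340}{W{\left(19,-38 \right)}} = \frac{2204}{\left(-13 - 9\right) \left(-6\right) - 121} + \frac{4340}{-38 + \sqrt{6}} = \frac{2204}{\left(-22\right) \left(-6\right) - 121} + \frac{4340}{-38 + \sqrt{6}} = \frac{2204}{132 - 121} + \frac{4340}{-38 + \sqrt{6}} = \frac{2204}{11} + \frac{4340}{-38 + \sqrt{6}}$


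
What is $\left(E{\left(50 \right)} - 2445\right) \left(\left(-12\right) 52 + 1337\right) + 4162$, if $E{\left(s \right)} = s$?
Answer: $-1703473$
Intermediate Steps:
$\left(E{\left(50 \right)} - 2445\right) \left(\left(-12\right) 52 + 1337\right) + 4162 = \left(50 - 2445\right) \left(\left(-12\right) 52 + 1337\right) + 4162 = - 2395 \left(-624 + 1337\right) + 4162 = \left(-2395\right) 713 + 4162 = -1707635 + 4162 = -1703473$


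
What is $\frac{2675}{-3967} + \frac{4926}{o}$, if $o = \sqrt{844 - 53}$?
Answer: $- \frac{2675}{3967} + \frac{4926 \sqrt{791}}{791} \approx 174.47$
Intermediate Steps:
$o = \sqrt{791} \approx 28.125$
$\frac{2675}{-3967} + \frac{4926}{o} = \frac{2675}{-3967} + \frac{4926}{\sqrt{791}} = 2675 \left(- \frac{1}{3967}\right) + 4926 \frac{\sqrt{791}}{791} = - \frac{2675}{3967} + \frac{4926 \sqrt{791}}{791}$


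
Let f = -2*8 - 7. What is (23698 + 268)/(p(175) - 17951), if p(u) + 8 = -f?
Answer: -11983/8968 ≈ -1.3362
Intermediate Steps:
f = -23 (f = -16 - 7 = -23)
p(u) = 15 (p(u) = -8 - 1*(-23) = -8 + 23 = 15)
(23698 + 268)/(p(175) - 17951) = (23698 + 268)/(15 - 17951) = 23966/(-17936) = 23966*(-1/17936) = -11983/8968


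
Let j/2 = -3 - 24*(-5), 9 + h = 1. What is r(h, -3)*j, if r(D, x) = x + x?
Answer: -1404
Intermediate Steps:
h = -8 (h = -9 + 1 = -8)
r(D, x) = 2*x
j = 234 (j = 2*(-3 - 24*(-5)) = 2*(-3 + 120) = 2*117 = 234)
r(h, -3)*j = (2*(-3))*234 = -6*234 = -1404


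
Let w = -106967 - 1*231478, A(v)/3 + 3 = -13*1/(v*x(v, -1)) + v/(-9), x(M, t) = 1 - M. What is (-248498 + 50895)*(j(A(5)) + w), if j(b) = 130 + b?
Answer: 4011226883069/60 ≈ 6.6854e+10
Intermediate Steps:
A(v) = -9 - v/3 - 39/(v*(1 - v)) (A(v) = -9 + 3*(-13*1/(v*(1 - v)) + v/(-9)) = -9 + 3*(-13/(v*(1 - v)) + v*(-1/9)) = -9 + 3*(-13/(v*(1 - v)) - v/9) = -9 + 3*(-v/9 - 13/(v*(1 - v))) = -9 + (-v/3 - 39/(v*(1 - v))) = -9 - v/3 - 39/(v*(1 - v)))
w = -338445 (w = -106967 - 231478 = -338445)
(-248498 + 50895)*(j(A(5)) + w) = (-248498 + 50895)*((130 + (1/3)*(117 - 1*5*(-1 + 5)*(27 + 5))/(5*(-1 + 5))) - 338445) = -197603*((130 + (1/3)*(1/5)*(117 - 1*5*4*32)/4) - 338445) = -197603*((130 + (1/3)*(1/5)*(1/4)*(117 - 640)) - 338445) = -197603*((130 + (1/3)*(1/5)*(1/4)*(-523)) - 338445) = -197603*((130 - 523/60) - 338445) = -197603*(7277/60 - 338445) = -197603*(-20299423/60) = 4011226883069/60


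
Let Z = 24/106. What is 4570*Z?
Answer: 54840/53 ≈ 1034.7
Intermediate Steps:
Z = 12/53 (Z = 24*(1/106) = 12/53 ≈ 0.22642)
4570*Z = 4570*(12/53) = 54840/53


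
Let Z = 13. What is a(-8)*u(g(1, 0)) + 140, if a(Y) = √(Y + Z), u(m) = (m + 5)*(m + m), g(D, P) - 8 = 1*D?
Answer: 140 + 252*√5 ≈ 703.49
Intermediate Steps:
g(D, P) = 8 + D (g(D, P) = 8 + 1*D = 8 + D)
u(m) = 2*m*(5 + m) (u(m) = (5 + m)*(2*m) = 2*m*(5 + m))
a(Y) = √(13 + Y) (a(Y) = √(Y + 13) = √(13 + Y))
a(-8)*u(g(1, 0)) + 140 = √(13 - 8)*(2*(8 + 1)*(5 + (8 + 1))) + 140 = √5*(2*9*(5 + 9)) + 140 = √5*(2*9*14) + 140 = √5*252 + 140 = 252*√5 + 140 = 140 + 252*√5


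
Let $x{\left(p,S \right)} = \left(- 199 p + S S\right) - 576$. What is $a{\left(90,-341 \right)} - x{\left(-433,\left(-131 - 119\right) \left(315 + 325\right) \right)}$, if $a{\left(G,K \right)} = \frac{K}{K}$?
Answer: $-25600085590$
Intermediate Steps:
$a{\left(G,K \right)} = 1$
$x{\left(p,S \right)} = -576 + S^{2} - 199 p$ ($x{\left(p,S \right)} = \left(- 199 p + S^{2}\right) - 576 = \left(S^{2} - 199 p\right) - 576 = -576 + S^{2} - 199 p$)
$a{\left(90,-341 \right)} - x{\left(-433,\left(-131 - 119\right) \left(315 + 325\right) \right)} = 1 - \left(-576 + \left(\left(-131 - 119\right) \left(315 + 325\right)\right)^{2} - -86167\right) = 1 - \left(-576 + \left(\left(-250\right) 640\right)^{2} + 86167\right) = 1 - \left(-576 + \left(-160000\right)^{2} + 86167\right) = 1 - \left(-576 + 25600000000 + 86167\right) = 1 - 25600085591 = -25600085590$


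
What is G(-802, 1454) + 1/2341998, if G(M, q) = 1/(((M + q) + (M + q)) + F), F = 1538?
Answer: 586210/1663989579 ≈ 0.00035229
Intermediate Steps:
G(M, q) = 1/(1538 + 2*M + 2*q) (G(M, q) = 1/(((M + q) + (M + q)) + 1538) = 1/((2*M + 2*q) + 1538) = 1/(1538 + 2*M + 2*q))
G(-802, 1454) + 1/2341998 = 1/(2*(769 - 802 + 1454)) + 1/2341998 = (½)/1421 + 1/2341998 = (½)*(1/1421) + 1/2341998 = 1/2842 + 1/2341998 = 586210/1663989579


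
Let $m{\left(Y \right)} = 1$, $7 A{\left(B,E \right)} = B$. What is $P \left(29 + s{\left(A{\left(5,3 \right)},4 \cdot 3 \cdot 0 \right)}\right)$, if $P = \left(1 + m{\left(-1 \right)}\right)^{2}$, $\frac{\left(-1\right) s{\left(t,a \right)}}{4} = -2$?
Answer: $148$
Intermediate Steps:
$A{\left(B,E \right)} = \frac{B}{7}$
$s{\left(t,a \right)} = 8$ ($s{\left(t,a \right)} = \left(-4\right) \left(-2\right) = 8$)
$P = 4$ ($P = \left(1 + 1\right)^{2} = 2^{2} = 4$)
$P \left(29 + s{\left(A{\left(5,3 \right)},4 \cdot 3 \cdot 0 \right)}\right) = 4 \left(29 + 8\right) = 4 \cdot 37 = 148$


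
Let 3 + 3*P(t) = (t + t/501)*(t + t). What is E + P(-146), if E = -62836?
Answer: -73042747/1503 ≈ -48598.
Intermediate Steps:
P(t) = -1 + 1004*t²/1503 (P(t) = -1 + ((t + t/501)*(t + t))/3 = -1 + ((t + t*(1/501))*(2*t))/3 = -1 + ((t + t/501)*(2*t))/3 = -1 + ((502*t/501)*(2*t))/3 = -1 + (1004*t²/501)/3 = -1 + 1004*t²/1503)
E + P(-146) = -62836 + (-1 + (1004/1503)*(-146)²) = -62836 + (-1 + (1004/1503)*21316) = -62836 + (-1 + 21401264/1503) = -62836 + 21399761/1503 = -73042747/1503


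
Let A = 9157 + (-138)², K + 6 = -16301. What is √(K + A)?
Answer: √11894 ≈ 109.06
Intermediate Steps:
K = -16307 (K = -6 - 16301 = -16307)
A = 28201 (A = 9157 + 19044 = 28201)
√(K + A) = √(-16307 + 28201) = √11894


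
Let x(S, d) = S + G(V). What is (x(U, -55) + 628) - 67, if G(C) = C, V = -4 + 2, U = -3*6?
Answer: 541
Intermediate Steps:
U = -18
V = -2
x(S, d) = -2 + S (x(S, d) = S - 2 = -2 + S)
(x(U, -55) + 628) - 67 = ((-2 - 18) + 628) - 67 = (-20 + 628) - 67 = 608 - 67 = 541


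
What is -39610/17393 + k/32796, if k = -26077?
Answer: -1752606821/570420828 ≈ -3.0725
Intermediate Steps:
-39610/17393 + k/32796 = -39610/17393 - 26077/32796 = -1752606821/570420828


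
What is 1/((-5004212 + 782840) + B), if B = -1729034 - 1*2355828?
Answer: -1/8306234 ≈ -1.2039e-7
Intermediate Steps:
B = -4084862 (B = -1729034 - 2355828 = -4084862)
1/((-5004212 + 782840) + B) = 1/((-5004212 + 782840) - 4084862) = 1/(-4221372 - 4084862) = 1/(-8306234) = -1/8306234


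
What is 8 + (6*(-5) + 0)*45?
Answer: -1342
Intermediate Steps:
8 + (6*(-5) + 0)*45 = 8 + (-30 + 0)*45 = 8 - 30*45 = 8 - 1350 = -1342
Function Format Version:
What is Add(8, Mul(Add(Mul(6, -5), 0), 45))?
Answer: -1342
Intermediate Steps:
Add(8, Mul(Add(Mul(6, -5), 0), 45)) = Add(8, Mul(Add(-30, 0), 45)) = Add(8, Mul(-30, 45)) = Add(8, -1350) = -1342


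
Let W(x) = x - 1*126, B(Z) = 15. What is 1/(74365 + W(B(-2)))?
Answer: 1/74254 ≈ 1.3467e-5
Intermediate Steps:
W(x) = -126 + x (W(x) = x - 126 = -126 + x)
1/(74365 + W(B(-2))) = 1/(74365 + (-126 + 15)) = 1/(74365 - 111) = 1/74254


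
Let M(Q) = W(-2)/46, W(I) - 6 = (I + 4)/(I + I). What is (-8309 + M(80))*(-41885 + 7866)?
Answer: 26004701923/92 ≈ 2.8266e+8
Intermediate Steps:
W(I) = 6 + (4 + I)/(2*I) (W(I) = 6 + (I + 4)/(I + I) = 6 + (4 + I)/((2*I)) = 6 + (4 + I)*(1/(2*I)) = 6 + (4 + I)/(2*I))
M(Q) = 11/92 (M(Q) = (13/2 + 2/(-2))/46 = (13/2 + 2*(-½))*(1/46) = (13/2 - 1)*(1/46) = (11/2)*(1/46) = 11/92)
(-8309 + M(80))*(-41885 + 7866) = (-8309 + 11/92)*(-41885 + 7866) = -764417/92*(-34019) = 26004701923/92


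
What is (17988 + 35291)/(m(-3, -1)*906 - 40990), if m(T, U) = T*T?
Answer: -53279/32836 ≈ -1.6226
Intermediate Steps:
m(T, U) = T²
(17988 + 35291)/(m(-3, -1)*906 - 40990) = (17988 + 35291)/((-3)²*906 - 40990) = 53279/(9*906 - 40990) = 53279/(8154 - 40990) = 53279/(-32836) = 53279*(-1/32836) = -53279/32836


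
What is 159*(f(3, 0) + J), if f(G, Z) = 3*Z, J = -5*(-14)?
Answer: 11130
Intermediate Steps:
J = 70
159*(f(3, 0) + J) = 159*(3*0 + 70) = 159*(0 + 70) = 159*70 = 11130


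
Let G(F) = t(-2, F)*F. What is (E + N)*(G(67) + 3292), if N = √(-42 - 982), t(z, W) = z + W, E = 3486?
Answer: 26657442 + 244704*I ≈ 2.6657e+7 + 2.447e+5*I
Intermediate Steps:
t(z, W) = W + z
N = 32*I (N = √(-1024) = 32*I ≈ 32.0*I)
G(F) = F*(-2 + F) (G(F) = (F - 2)*F = (-2 + F)*F = F*(-2 + F))
(E + N)*(G(67) + 3292) = (3486 + 32*I)*(67*(-2 + 67) + 3292) = (3486 + 32*I)*(67*65 + 3292) = (3486 + 32*I)*(4355 + 3292) = (3486 + 32*I)*7647 = 26657442 + 244704*I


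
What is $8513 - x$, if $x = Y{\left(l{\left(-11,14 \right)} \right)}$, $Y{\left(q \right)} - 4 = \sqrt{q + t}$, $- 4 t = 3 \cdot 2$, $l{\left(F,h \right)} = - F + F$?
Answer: $8509 - \frac{i \sqrt{6}}{2} \approx 8509.0 - 1.2247 i$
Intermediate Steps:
$l{\left(F,h \right)} = 0$
$t = - \frac{3}{2}$ ($t = - \frac{3 \cdot 2}{4} = \left(- \frac{1}{4}\right) 6 = - \frac{3}{2} \approx -1.5$)
$Y{\left(q \right)} = 4 + \sqrt{- \frac{3}{2} + q}$ ($Y{\left(q \right)} = 4 + \sqrt{q - \frac{3}{2}} = 4 + \sqrt{- \frac{3}{2} + q}$)
$x = 4 + \frac{i \sqrt{6}}{2}$ ($x = 4 + \frac{\sqrt{-6 + 4 \cdot 0}}{2} = 4 + \frac{\sqrt{-6 + 0}}{2} = 4 + \frac{\sqrt{-6}}{2} = 4 + \frac{i \sqrt{6}}{2} \approx 4.0 + 1.2247 i$)
$8513 - x = 8513 - \left(4 + \frac{i \sqrt{6}}{2}\right) = 8509 - \frac{i \sqrt{6}}{2}$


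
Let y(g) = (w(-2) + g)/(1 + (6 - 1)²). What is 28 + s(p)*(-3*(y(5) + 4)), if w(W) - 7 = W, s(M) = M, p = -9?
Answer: 1903/13 ≈ 146.38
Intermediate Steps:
w(W) = 7 + W
y(g) = 5/26 + g/26 (y(g) = ((7 - 2) + g)/(1 + (6 - 1)²) = (5 + g)/(1 + 5²) = (5 + g)/(1 + 25) = (5 + g)/26 = (5 + g)*(1/26) = 5/26 + g/26)
28 + s(p)*(-3*(y(5) + 4)) = 28 - (-27)*((5/26 + (1/26)*5) + 4) = 28 - (-27)*((5/26 + 5/26) + 4) = 28 - (-27)*(5/13 + 4) = 28 - (-27)*57/13 = 28 - 9*(-171/13) = 28 + 1539/13 = 1903/13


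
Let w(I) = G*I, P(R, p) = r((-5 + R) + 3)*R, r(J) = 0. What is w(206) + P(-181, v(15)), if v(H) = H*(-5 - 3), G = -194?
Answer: -39964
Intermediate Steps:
v(H) = -8*H (v(H) = H*(-8) = -8*H)
P(R, p) = 0 (P(R, p) = 0*R = 0)
w(I) = -194*I
w(206) + P(-181, v(15)) = -194*206 + 0 = -39964 + 0 = -39964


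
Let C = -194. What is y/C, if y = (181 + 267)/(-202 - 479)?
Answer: 224/66057 ≈ 0.0033910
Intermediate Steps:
y = -448/681 (y = 448/(-681) = 448*(-1/681) = -448/681 ≈ -0.65786)
y/C = -448/681/(-194) = -448/681*(-1/194) = 224/66057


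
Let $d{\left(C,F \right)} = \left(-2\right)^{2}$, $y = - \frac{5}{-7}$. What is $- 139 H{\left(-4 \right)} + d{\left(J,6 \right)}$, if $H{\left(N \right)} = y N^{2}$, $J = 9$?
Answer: $- \frac{11092}{7} \approx -1584.6$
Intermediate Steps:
$y = \frac{5}{7}$ ($y = \left(-5\right) \left(- \frac{1}{7}\right) = \frac{5}{7} \approx 0.71429$)
$H{\left(N \right)} = \frac{5 N^{2}}{7}$
$d{\left(C,F \right)} = 4$
$- 139 H{\left(-4 \right)} + d{\left(J,6 \right)} = - 139 \frac{5 \left(-4\right)^{2}}{7} + 4 = - 139 \cdot \frac{5}{7} \cdot 16 + 4 = \left(-139\right) \frac{80}{7} + 4 = - \frac{11120}{7} + 4 = - \frac{11092}{7}$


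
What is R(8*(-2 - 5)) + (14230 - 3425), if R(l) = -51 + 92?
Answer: 10846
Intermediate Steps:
R(l) = 41
R(8*(-2 - 5)) + (14230 - 3425) = 41 + (14230 - 3425) = 41 + 10805 = 10846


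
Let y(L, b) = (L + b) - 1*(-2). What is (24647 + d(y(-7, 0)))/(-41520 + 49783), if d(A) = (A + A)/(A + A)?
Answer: 24648/8263 ≈ 2.9829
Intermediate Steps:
y(L, b) = 2 + L + b (y(L, b) = (L + b) + 2 = 2 + L + b)
d(A) = 1 (d(A) = (2*A)/((2*A)) = (2*A)*(1/(2*A)) = 1)
(24647 + d(y(-7, 0)))/(-41520 + 49783) = (24647 + 1)/(-41520 + 49783) = 24648/8263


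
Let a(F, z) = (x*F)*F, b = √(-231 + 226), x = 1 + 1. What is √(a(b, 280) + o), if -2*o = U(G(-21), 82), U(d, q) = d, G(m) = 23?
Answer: I*√86/2 ≈ 4.6368*I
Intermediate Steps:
x = 2
o = -23/2 (o = -½*23 = -23/2 ≈ -11.500)
b = I*√5 (b = √(-5) = I*√5 ≈ 2.2361*I)
a(F, z) = 2*F² (a(F, z) = (2*F)*F = 2*F²)
√(a(b, 280) + o) = √(2*(I*√5)² - 23/2) = √(2*(-5) - 23/2) = √(-10 - 23/2) = √(-43/2) = I*√86/2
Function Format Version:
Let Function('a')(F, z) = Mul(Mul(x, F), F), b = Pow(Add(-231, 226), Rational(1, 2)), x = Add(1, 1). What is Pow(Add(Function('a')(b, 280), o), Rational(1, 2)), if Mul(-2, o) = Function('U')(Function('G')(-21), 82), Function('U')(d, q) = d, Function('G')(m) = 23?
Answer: Mul(Rational(1, 2), I, Pow(86, Rational(1, 2))) ≈ Mul(4.6368, I)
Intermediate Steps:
x = 2
o = Rational(-23, 2) (o = Mul(Rational(-1, 2), 23) = Rational(-23, 2) ≈ -11.500)
b = Mul(I, Pow(5, Rational(1, 2))) (b = Pow(-5, Rational(1, 2)) = Mul(I, Pow(5, Rational(1, 2))) ≈ Mul(2.2361, I))
Function('a')(F, z) = Mul(2, Pow(F, 2)) (Function('a')(F, z) = Mul(Mul(2, F), F) = Mul(2, Pow(F, 2)))
Pow(Add(Function('a')(b, 280), o), Rational(1, 2)) = Pow(Add(Mul(2, Pow(Mul(I, Pow(5, Rational(1, 2))), 2)), Rational(-23, 2)), Rational(1, 2)) = Pow(Add(Mul(2, -5), Rational(-23, 2)), Rational(1, 2)) = Pow(Add(-10, Rational(-23, 2)), Rational(1, 2)) = Pow(Rational(-43, 2), Rational(1, 2)) = Mul(Rational(1, 2), I, Pow(86, Rational(1, 2)))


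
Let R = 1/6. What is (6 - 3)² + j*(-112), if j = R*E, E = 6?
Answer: -103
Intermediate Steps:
R = ⅙ ≈ 0.16667
j = 1 (j = (⅙)*6 = 1)
(6 - 3)² + j*(-112) = (6 - 3)² + 1*(-112) = 3² - 112 = 9 - 112 = -103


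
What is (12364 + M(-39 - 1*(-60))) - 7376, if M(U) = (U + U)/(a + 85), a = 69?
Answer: 54871/11 ≈ 4988.3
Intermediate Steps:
M(U) = U/77 (M(U) = (U + U)/(69 + 85) = (2*U)/154 = (2*U)*(1/154) = U/77)
(12364 + M(-39 - 1*(-60))) - 7376 = (12364 + (-39 - 1*(-60))/77) - 7376 = (12364 + (-39 + 60)/77) - 7376 = (12364 + (1/77)*21) - 7376 = (12364 + 3/11) - 7376 = 136007/11 - 7376 = 54871/11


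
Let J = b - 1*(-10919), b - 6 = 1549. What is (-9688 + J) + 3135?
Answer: 5921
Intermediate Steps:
b = 1555 (b = 6 + 1549 = 1555)
J = 12474 (J = 1555 - 1*(-10919) = 1555 + 10919 = 12474)
(-9688 + J) + 3135 = (-9688 + 12474) + 3135 = 2786 + 3135 = 5921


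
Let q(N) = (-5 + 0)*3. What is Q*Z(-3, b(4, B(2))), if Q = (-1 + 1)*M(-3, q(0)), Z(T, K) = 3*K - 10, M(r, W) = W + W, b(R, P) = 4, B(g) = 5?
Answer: 0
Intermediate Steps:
q(N) = -15 (q(N) = -5*3 = -15)
M(r, W) = 2*W
Z(T, K) = -10 + 3*K
Q = 0 (Q = (-1 + 1)*(2*(-15)) = 0*(-30) = 0)
Q*Z(-3, b(4, B(2))) = 0*(-10 + 3*4) = 0*(-10 + 12) = 0*2 = 0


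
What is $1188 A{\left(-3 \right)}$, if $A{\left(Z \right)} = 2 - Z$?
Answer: $5940$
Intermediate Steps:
$1188 A{\left(-3 \right)} = 1188 \left(2 - -3\right) = 1188 \left(2 + 3\right) = 1188 \cdot 5 = 5940$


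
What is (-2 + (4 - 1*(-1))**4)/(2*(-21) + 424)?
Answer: 623/382 ≈ 1.6309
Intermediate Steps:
(-2 + (4 - 1*(-1))**4)/(2*(-21) + 424) = (-2 + (4 + 1)**4)/(-42 + 424) = (-2 + 5**4)/382 = (-2 + 625)*(1/382) = 623*(1/382) = 623/382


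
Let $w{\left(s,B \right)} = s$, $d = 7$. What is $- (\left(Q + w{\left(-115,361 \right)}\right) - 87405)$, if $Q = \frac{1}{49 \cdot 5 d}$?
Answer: $\frac{150096799}{1715} \approx 87520.0$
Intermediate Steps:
$Q = \frac{1}{1715}$ ($Q = \frac{1}{49 \cdot 5 \cdot 7} = \frac{1}{245 \cdot 7} = \frac{1}{1715} \approx 0.00058309$)
$- (\left(Q + w{\left(-115,361 \right)}\right) - 87405) = - (\left(\frac{1}{1715} - 115\right) - 87405) = - (- \frac{197224}{1715} - 87405) = \left(-1\right) \left(- \frac{150096799}{1715}\right) = \frac{150096799}{1715}$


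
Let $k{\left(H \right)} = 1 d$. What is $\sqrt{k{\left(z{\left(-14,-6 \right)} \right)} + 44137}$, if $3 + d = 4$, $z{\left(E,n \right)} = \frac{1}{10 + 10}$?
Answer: $\sqrt{44138} \approx 210.09$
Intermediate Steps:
$z{\left(E,n \right)} = \frac{1}{20}$
$d = 1$ ($d = -3 + 4 = 1$)
$k{\left(H \right)} = 1$ ($k{\left(H \right)} = 1 \cdot 1 = 1$)
$\sqrt{k{\left(z{\left(-14,-6 \right)} \right)} + 44137} = \sqrt{1 + 44137} = \sqrt{44138}$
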